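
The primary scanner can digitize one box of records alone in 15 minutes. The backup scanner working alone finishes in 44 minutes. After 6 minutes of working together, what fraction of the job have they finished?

59/110

Combined rate: 1/15 + 1/44 = (44 + 15)/660 = 59/660 per minute.
In 6 minutes they complete 6·59/660 = 59/110 of the job.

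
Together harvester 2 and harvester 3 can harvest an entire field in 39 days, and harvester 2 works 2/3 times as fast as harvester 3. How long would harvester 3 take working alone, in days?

Let harvester 3's rate be r; then harvester 2's rate is (2/3)r, so together (2/3 + 1)r = (5/3)r = 1/39.
Thus r = 1/65 per day.
Harvester 3 alone: 65 days; harvester 2 alone: 195/2 days.

65 days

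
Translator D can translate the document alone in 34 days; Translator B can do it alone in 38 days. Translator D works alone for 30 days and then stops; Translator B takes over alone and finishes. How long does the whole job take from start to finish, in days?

In 30 days Translator D does 30/34 = 15/17 of the job, leaving 2/17.
Translator B works at 1/38 per day, so finishing takes 2/17 ÷ 1/38 = 76/17 days.
Total time = 30 + 76/17 = 586/17 days.

586/17 days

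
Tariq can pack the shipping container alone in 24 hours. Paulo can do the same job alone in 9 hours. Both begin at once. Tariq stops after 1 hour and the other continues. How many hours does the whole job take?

In the first 1 hour the combined rate is 11/72, so 11/72 of the job is done, leaving 61/72.
After Tariq leaves the rate is 1/9 per hour; the remaining 61/72 takes 61/8 hours.
Total = 1 + 61/8 = 69/8 hours.

69/8 hours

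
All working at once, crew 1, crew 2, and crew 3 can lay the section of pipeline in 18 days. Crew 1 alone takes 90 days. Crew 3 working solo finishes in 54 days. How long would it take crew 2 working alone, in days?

Combined rate is 1/18 per day.
Known contribution: 1/90 + 1/54 = (3 + 5)/270 = 8/270 = 4/135 per day.
So crew 2's rate is 1/18 − 4/135 = 7/270, meaning 270/7 days alone.

270/7 days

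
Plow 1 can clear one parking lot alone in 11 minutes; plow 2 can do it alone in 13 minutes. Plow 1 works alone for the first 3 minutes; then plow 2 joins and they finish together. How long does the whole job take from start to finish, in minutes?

In 3 minutes plow 1 does 3/11 of the job, leaving 8/11.
Plow 1 and plow 2 together work at 24/143 per minute, so finishing takes 8/11 ÷ 24/143 = 13/3 minutes.
Total time = 3 + 13/3 = 22/3 minutes.

22/3 minutes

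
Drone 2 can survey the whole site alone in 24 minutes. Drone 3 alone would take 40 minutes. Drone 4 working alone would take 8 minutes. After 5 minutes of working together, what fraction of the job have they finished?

Combined rate: 1/24 + 1/40 + 1/8 = (5 + 3 + 15)/120 = 23/120 per minute.
In 5 minutes they complete 5·23/120 = 23/24 of the job.

23/24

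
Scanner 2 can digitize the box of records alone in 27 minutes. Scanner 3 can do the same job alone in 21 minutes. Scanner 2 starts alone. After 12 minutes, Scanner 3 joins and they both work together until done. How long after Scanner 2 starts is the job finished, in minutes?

297/16 minutes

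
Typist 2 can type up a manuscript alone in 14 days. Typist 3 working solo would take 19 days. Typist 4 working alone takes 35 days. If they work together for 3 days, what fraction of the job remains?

103/190

Combined rate: 1/14 + 1/19 + 1/35 = (95 + 70 + 38)/1330 = 203/1330 = 29/190 per day.
In 3 days they complete 3·29/190 = 87/190 of the job.
So 103/190 remains.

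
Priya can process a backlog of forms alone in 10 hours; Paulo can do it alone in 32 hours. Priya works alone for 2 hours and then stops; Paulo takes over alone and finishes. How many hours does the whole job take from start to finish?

In 2 hours Priya does 2/10 = 1/5 of the job, leaving 4/5.
Paulo works at 1/32 per hour, so finishing takes 4/5 ÷ 1/32 = 128/5 hours.
Total time = 2 + 128/5 = 138/5 hours.

138/5 hours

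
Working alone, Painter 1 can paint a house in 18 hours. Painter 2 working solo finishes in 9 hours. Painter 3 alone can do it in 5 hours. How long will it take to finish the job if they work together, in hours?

Combined rate: 1/18 + 1/9 + 1/5 = (5 + 10 + 18)/90 = 33/90 = 11/30 per hour.
Time = 1 ÷ (11/30) = 30/11 hours.

30/11 hours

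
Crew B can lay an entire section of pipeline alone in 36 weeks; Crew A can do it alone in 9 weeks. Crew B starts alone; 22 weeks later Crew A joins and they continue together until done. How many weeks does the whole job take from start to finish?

124/5 weeks

In 22 weeks Crew B does 22/36 = 11/18 of the job, leaving 7/18.
Crew B and Crew A together work at 5/36 per week, so finishing takes 7/18 ÷ 5/36 = 14/5 weeks.
Total time = 22 + 14/5 = 124/5 weeks.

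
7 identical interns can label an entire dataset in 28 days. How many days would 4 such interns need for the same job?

49 days

Total work is 7·28 = 196 intern-days.
With 4 interns: 196/4 = 49 days.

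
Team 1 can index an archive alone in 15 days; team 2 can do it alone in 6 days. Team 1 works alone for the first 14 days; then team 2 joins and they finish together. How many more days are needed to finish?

In 14 days team 1 does 14/15 of the job, leaving 1/15.
Team 1 and team 2 together work at 7/30 per day, so finishing takes 1/15 ÷ 7/30 = 2/7 days.

2/7 days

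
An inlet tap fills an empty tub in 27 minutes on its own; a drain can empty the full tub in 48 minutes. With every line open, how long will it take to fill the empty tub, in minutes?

Net rate = 1/27 − 1/48 = (16 − 9)/432 = 7/432 per minute.
Filling time = 1 ÷ (7/432) = 432/7 minutes.

432/7 minutes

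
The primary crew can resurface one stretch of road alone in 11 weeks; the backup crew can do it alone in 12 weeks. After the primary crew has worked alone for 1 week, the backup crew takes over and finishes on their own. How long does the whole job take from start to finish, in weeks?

In 1 week the primary crew does 1/11 of the job, leaving 10/11.
The backup crew works at 1/12 per week, so finishing takes 10/11 ÷ 1/12 = 120/11 weeks.
Total time = 1 + 120/11 = 131/11 weeks.

131/11 weeks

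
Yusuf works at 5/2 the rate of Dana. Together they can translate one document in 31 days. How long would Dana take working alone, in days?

217/2 days

Let Dana's rate be r; then Yusuf's rate is (5/2)r, so together (5/2 + 1)r = (7/2)r = 1/31.
Thus r = 2/217 per day.
Dana alone: 217/2 days; Yusuf alone: 217/5 days.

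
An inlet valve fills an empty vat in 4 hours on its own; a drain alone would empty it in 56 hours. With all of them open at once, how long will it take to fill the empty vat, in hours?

56/13 hours

Net rate = 1/4 − 1/56 = (14 − 1)/56 = 13/56 per hour.
Filling time = 1 ÷ (13/56) = 56/13 hours.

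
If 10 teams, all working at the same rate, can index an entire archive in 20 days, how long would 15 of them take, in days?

Total work is 10·20 = 200 team-days.
With 15 teams: 200/15 = 40/3 days.

40/3 days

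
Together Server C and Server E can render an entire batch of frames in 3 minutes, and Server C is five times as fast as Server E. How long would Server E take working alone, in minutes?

18 minutes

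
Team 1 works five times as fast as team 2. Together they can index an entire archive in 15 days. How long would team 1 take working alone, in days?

Let team 2's rate be r; then team 1's rate is 5r, so together (5 + 1)r = 6r = 1/15.
Thus r = 1/90 per day.
Team 2 alone: 90 days; team 1 alone: 18 days.

18 days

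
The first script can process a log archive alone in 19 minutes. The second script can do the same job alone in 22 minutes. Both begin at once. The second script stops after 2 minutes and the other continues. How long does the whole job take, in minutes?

190/11 minutes

In the first 2 minutes the combined rate is 41/418, so 41/209 of the job is done, leaving 168/209.
After the second script leaves the rate is 1/19 per minute; the remaining 168/209 takes 168/11 minutes.
Total = 2 + 168/11 = 190/11 minutes.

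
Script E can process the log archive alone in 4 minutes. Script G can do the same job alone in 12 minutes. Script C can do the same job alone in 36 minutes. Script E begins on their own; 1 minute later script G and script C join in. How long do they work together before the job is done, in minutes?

In the first 1 minute script E alone does 1/4 of the job, leaving 3/4.
Once everyone is working, combined rate: 1/4 + 1/12 + 1/36 = (9 + 3 + 1)/36 = 13/36 per minute.
Remaining 3/4 at 13/36 per minute takes 27/13 minutes.

27/13 minutes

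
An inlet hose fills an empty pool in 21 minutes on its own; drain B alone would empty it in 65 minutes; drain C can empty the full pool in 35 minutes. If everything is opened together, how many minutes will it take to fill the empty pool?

273 minutes

Net rate = 1/21 − 1/65 − 1/35 = (65 − 21 − 39)/1365 = 5/1365 = 1/273 per minute.
Filling time = 1 ÷ (1/273) = 273 minutes.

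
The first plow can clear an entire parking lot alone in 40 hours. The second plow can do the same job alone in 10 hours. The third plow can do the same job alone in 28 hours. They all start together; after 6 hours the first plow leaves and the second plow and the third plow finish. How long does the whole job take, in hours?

119/19 hours

In the first 6 hours the combined rate is 9/56, so 27/28 of the job is done, leaving 1/28.
After the first plow leaves the rate is 19/140 per hour; the remaining 1/28 takes 5/19 hours.
Total = 6 + 5/19 = 119/19 hours.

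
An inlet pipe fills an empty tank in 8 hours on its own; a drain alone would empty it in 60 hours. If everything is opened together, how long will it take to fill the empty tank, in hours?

Net rate = 1/8 − 1/60 = (15 − 2)/120 = 13/120 per hour.
Filling time = 1 ÷ (13/120) = 120/13 hours.

120/13 hours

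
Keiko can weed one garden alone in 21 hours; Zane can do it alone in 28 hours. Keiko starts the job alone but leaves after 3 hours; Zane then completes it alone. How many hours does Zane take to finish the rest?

In 3 hours Keiko does 3/21 = 1/7 of the job, leaving 6/7.
Zane works at 1/28 per hour, so finishing takes 6/7 ÷ 1/28 = 24 hours.

24 hours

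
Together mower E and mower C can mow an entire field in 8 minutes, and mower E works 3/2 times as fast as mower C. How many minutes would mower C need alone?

Let mower C's rate be r; then mower E's rate is (3/2)r, so together (3/2 + 1)r = (5/2)r = 1/8.
Thus r = 1/20 per minute.
Mower C alone: 20 minutes; mower E alone: 40/3 minutes.

20 minutes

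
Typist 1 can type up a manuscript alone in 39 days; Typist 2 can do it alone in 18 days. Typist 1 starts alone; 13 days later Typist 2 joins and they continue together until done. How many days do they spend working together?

156/19 days

In 13 days Typist 1 does 13/39 = 1/3 of the job, leaving 2/3.
Typist 1 and Typist 2 together work at 19/234 per day, so finishing takes 2/3 ÷ 19/234 = 156/19 days.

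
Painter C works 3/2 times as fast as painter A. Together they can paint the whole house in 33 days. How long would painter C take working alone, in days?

55 days

Let painter A's rate be r; then painter C's rate is (3/2)r, so together (3/2 + 1)r = (5/2)r = 1/33.
Thus r = 2/165 per day.
Painter A alone: 165/2 days; painter C alone: 55 days.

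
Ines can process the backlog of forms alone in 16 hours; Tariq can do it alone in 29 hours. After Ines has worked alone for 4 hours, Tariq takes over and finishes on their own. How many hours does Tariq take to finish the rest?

In 4 hours Ines does 4/16 = 1/4 of the job, leaving 3/4.
Tariq works at 1/29 per hour, so finishing takes 3/4 ÷ 1/29 = 87/4 hours.

87/4 hours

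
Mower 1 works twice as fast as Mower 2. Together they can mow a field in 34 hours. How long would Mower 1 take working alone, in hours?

Let Mower 2's rate be r; then Mower 1's rate is 2r, so together (2 + 1)r = 3r = 1/34.
Thus r = 1/102 per hour.
Mower 2 alone: 102 hours; Mower 1 alone: 51 hours.

51 hours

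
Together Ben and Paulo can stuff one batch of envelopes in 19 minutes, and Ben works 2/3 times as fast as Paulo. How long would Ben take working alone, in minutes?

95/2 minutes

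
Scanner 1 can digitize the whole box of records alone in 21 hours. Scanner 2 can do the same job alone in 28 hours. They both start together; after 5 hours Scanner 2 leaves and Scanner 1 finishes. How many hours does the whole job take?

69/4 hours

In the first 5 hours the combined rate is 1/12, so 5/12 of the job is done, leaving 7/12.
After Scanner 2 leaves the rate is 1/21 per hour; the remaining 7/12 takes 49/4 hours.
Total = 5 + 49/4 = 69/4 hours.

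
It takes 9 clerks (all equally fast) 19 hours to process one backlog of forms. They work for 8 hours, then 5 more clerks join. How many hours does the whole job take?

211/14 hours

One clerk does 1/171 of the job per hour.
After 8 hours with 9 clerks, 8/19 is done (11/19 left).
With 14 clerks the rate is 14/171, so the rest takes 11/19 ÷ 14/171 = 99/14 hours.
Total = 8 + 99/14 = 211/14 hours.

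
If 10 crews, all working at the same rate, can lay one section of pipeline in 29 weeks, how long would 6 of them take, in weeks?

145/3 weeks

Total work is 10·29 = 290 crew-weeks.
With 6 crews: 290/6 = 145/3 weeks.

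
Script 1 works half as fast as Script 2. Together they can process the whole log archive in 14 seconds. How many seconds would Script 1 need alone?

Let Script 2's rate be r; then Script 1's rate is (1/2)r, so together (1/2 + 1)r = (3/2)r = 1/14.
Thus r = 1/21 per second.
Script 2 alone: 21 seconds; Script 1 alone: 42 seconds.

42 seconds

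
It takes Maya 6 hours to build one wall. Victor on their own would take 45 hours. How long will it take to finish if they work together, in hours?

With two workers the combined time is the product over the sum: 6·45/(6+45) = 270/51 = 90/17 hours.

90/17 hours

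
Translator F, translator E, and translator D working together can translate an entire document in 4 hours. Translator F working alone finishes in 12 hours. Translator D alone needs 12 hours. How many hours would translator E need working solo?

Combined rate is 1/4 per hour.
Known contribution: 1/12 + 1/12 = (1 + 1)/12 = 2/12 = 1/6 per hour.
So translator E's rate is 1/4 − 1/6 = 1/12, meaning 12 hours alone.

12 hours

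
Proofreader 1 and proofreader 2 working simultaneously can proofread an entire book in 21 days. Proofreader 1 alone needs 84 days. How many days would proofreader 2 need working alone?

Combined rate is 1/21 per day.
Known contribution: 1/84 per day.
So proofreader 2's rate is 1/21 − 1/84 = 1/28, meaning 28 days alone.

28 days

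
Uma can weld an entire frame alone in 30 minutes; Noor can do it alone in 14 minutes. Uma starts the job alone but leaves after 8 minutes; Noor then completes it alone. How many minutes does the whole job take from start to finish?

274/15 minutes

In 8 minutes Uma does 8/30 = 4/15 of the job, leaving 11/15.
Noor works at 1/14 per minute, so finishing takes 11/15 ÷ 1/14 = 154/15 minutes.
Total time = 8 + 154/15 = 274/15 minutes.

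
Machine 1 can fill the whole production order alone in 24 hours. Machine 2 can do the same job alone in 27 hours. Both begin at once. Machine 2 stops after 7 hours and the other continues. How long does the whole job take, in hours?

In the first 7 hours the combined rate is 17/216, so 119/216 of the job is done, leaving 97/216.
After machine 2 leaves the rate is 1/24 per hour; the remaining 97/216 takes 97/9 hours.
Total = 7 + 97/9 = 160/9 hours.

160/9 hours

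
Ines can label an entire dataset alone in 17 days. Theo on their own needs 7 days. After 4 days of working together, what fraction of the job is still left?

23/119

Combined rate: 1/17 + 1/7 = (7 + 17)/119 = 24/119 per day.
In 4 days they complete 4·24/119 = 96/119 of the job.
So 23/119 remains.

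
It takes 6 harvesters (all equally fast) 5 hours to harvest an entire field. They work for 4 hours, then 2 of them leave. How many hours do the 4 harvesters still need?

3/2 hours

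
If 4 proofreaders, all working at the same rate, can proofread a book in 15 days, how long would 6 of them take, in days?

10 days

Total work is 4·15 = 60 proofreader-days.
With 6 proofreaders: 60/6 = 10 days.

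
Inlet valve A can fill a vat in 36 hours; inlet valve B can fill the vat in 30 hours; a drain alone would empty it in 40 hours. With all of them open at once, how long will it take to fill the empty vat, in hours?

360/13 hours

Net rate = 1/36 + 1/30 − 1/40 = (10 + 12 − 9)/360 = 13/360 per hour.
Filling time = 1 ÷ (13/360) = 360/13 hours.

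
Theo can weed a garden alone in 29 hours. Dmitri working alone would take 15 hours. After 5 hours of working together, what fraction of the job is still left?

Combined rate: 1/29 + 1/15 = (15 + 29)/435 = 44/435 per hour.
In 5 hours they complete 5·44/435 = 44/87 of the job.
So 43/87 remains.

43/87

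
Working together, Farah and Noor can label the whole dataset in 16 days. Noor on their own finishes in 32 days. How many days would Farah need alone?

Combined rate is 1/16 per day.
Known contribution: 1/32 per day.
So Farah's rate is 1/16 − 1/32 = 1/32, meaning 32 days alone.

32 days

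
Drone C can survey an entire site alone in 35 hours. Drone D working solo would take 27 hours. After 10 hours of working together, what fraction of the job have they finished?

Combined rate: 1/35 + 1/27 = (27 + 35)/945 = 62/945 per hour.
In 10 hours they complete 10·62/945 = 124/189 of the job.

124/189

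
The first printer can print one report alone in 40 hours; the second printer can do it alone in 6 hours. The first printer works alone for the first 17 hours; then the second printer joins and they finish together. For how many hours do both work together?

3 hours

In 17 hours the first printer does 17/40 of the job, leaving 23/40.
The first printer and the second printer together work at 23/120 per hour, so finishing takes 23/40 ÷ 23/120 = 3 hours.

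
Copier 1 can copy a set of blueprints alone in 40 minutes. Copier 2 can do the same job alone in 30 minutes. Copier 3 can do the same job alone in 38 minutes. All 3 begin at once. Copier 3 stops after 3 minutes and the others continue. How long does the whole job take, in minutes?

In the first 3 minutes the combined rate is 193/2280, so 193/760 of the job is done, leaving 567/760.
After Copier 3 leaves the rate is 7/120 per minute; the remaining 567/760 takes 243/19 minutes.
Total = 3 + 243/19 = 300/19 minutes.

300/19 minutes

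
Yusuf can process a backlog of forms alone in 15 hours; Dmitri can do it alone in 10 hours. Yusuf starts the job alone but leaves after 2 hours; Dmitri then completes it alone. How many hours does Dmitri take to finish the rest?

In 2 hours Yusuf does 2/15 of the job, leaving 13/15.
Dmitri works at 1/10 per hour, so finishing takes 13/15 ÷ 1/10 = 26/3 hours.

26/3 hours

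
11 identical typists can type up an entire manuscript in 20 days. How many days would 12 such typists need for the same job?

Total work is 11·20 = 220 typist-days.
With 12 typists: 220/12 = 55/3 days.

55/3 days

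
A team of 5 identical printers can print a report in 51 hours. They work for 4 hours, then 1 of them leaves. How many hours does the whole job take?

One printer does 1/255 of the job per hour.
After 4 hours with 5 printers, 4/51 is done (47/51 left).
With 4 printers the rate is 4/255, so the rest takes 47/51 ÷ 4/255 = 235/4 hours.
Total = 4 + 235/4 = 251/4 hours.

251/4 hours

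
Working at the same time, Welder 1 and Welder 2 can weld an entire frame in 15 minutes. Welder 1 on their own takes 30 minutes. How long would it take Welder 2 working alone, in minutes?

Combined rate is 1/15 per minute.
Known contribution: 1/30 per minute.
So Welder 2's rate is 1/15 − 1/30 = 1/30, meaning 30 minutes alone.

30 minutes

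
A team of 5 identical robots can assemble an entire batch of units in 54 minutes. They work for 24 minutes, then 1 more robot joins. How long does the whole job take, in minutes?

One robot does 1/270 of the job per minute.
After 24 minutes with 5 robots, 4/9 is done (5/9 left).
With 6 robots the rate is 6/270 = 1/45, so the rest takes 5/9 ÷ 1/45 = 25 minutes.
Total = 24 + 25 = 49 minutes.

49 minutes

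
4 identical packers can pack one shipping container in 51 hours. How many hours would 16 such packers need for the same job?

51/4 hours

Total work is 4·51 = 204 packer-hours.
With 16 packers: 204/16 = 51/4 hours.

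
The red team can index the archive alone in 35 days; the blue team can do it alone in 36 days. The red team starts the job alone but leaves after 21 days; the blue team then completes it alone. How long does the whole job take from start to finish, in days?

In 21 days the red team does 21/35 = 3/5 of the job, leaving 2/5.
The blue team works at 1/36 per day, so finishing takes 2/5 ÷ 1/36 = 72/5 days.
Total time = 21 + 72/5 = 177/5 days.

177/5 days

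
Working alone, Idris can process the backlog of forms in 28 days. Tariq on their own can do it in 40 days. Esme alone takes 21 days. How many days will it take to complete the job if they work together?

120/13 days

Combined rate: 1/28 + 1/40 + 1/21 = (30 + 21 + 40)/840 = 91/840 = 13/120 per day.
Time = 1 ÷ (13/120) = 120/13 days.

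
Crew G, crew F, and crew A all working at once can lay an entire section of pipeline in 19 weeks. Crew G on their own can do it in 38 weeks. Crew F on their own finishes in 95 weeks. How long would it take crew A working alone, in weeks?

Combined rate is 1/19 per week.
Known contribution: 1/38 + 1/95 = (5 + 2)/190 = 7/190 per week.
So crew A's rate is 1/19 − 7/190 = 3/190, meaning 190/3 weeks alone.

190/3 weeks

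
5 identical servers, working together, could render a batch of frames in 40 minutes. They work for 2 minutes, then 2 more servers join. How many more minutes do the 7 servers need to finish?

190/7 minutes

One server does 1/200 of the job per minute.
After 2 minutes with 5 servers, 1/20 is done (19/20 left).
With 7 servers the rate is 7/200, so the rest takes 19/20 ÷ 7/200 = 190/7 minutes.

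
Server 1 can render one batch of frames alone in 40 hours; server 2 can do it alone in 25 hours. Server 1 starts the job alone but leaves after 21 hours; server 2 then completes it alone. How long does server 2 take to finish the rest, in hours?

95/8 hours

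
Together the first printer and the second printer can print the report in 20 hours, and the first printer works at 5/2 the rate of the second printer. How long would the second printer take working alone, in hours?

Let the second printer's rate be r; then the first printer's rate is (5/2)r, so together (5/2 + 1)r = (7/2)r = 1/20.
Thus r = 1/70 per hour.
The second printer alone: 70 hours; the first printer alone: 28 hours.

70 hours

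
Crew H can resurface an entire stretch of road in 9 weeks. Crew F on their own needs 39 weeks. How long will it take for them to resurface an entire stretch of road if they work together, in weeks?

117/16 weeks

Combined rate: 1/9 + 1/39 = (13 + 3)/117 = 16/117 per week.
Time = 1 ÷ (16/117) = 117/16 weeks.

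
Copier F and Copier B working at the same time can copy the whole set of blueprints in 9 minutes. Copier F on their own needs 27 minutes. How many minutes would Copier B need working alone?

Combined rate is 1/9 per minute.
Known contribution: 1/27 per minute.
So Copier B's rate is 1/9 − 1/27 = 2/27, meaning 27/2 minutes alone.

27/2 minutes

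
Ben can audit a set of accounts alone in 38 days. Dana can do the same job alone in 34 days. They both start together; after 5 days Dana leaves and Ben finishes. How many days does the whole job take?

551/17 days

In the first 5 days the combined rate is 18/323, so 90/323 of the job is done, leaving 233/323.
After Dana leaves the rate is 1/38 per day; the remaining 233/323 takes 466/17 days.
Total = 5 + 466/17 = 551/17 days.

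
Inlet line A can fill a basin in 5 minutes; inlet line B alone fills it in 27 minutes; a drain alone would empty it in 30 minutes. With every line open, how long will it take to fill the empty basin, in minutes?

Net rate = 1/5 + 1/27 − 1/30 = (54 + 10 − 9)/270 = 55/270 = 11/54 per minute.
Filling time = 1 ÷ (11/54) = 54/11 minutes.

54/11 minutes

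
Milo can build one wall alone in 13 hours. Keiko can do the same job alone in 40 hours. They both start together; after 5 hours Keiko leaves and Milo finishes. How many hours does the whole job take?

In the first 5 hours the combined rate is 53/520, so 53/104 of the job is done, leaving 51/104.
After Keiko leaves the rate is 1/13 per hour; the remaining 51/104 takes 51/8 hours.
Total = 5 + 51/8 = 91/8 hours.

91/8 hours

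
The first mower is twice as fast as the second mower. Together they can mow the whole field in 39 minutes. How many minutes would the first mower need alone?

Let the second mower's rate be r; then the first mower's rate is 2r, so together (2 + 1)r = 3r = 1/39.
Thus r = 1/117 per minute.
The second mower alone: 117 minutes; the first mower alone: 117/2 minutes.

117/2 minutes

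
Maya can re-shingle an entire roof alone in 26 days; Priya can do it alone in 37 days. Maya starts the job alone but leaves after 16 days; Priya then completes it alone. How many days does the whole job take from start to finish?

In 16 days Maya does 16/26 = 8/13 of the job, leaving 5/13.
Priya works at 1/37 per day, so finishing takes 5/13 ÷ 1/37 = 185/13 days.
Total time = 16 + 185/13 = 393/13 days.

393/13 days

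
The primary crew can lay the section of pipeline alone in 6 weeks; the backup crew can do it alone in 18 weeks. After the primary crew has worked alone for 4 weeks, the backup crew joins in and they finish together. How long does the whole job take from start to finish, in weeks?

11/2 weeks

In 4 weeks the primary crew does 4/6 = 2/3 of the job, leaving 1/3.
The primary crew and the backup crew together work at 2/9 per week, so finishing takes 1/3 ÷ 2/9 = 3/2 weeks.
Total time = 4 + 3/2 = 11/2 weeks.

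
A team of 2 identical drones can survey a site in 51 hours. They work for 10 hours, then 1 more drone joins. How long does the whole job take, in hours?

112/3 hours

One drone does 1/102 of the job per hour.
After 10 hours with 2 drones, 10/51 is done (41/51 left).
With 3 drones the rate is 3/102 = 1/34, so the rest takes 41/51 ÷ 1/34 = 82/3 hours.
Total = 10 + 82/3 = 112/3 hours.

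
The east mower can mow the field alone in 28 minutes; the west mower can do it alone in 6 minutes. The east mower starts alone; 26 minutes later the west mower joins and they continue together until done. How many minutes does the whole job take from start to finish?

In 26 minutes the east mower does 26/28 = 13/14 of the job, leaving 1/14.
The east mower and the west mower together work at 17/84 per minute, so finishing takes 1/14 ÷ 17/84 = 6/17 minutes.
Total time = 26 + 6/17 = 448/17 minutes.

448/17 minutes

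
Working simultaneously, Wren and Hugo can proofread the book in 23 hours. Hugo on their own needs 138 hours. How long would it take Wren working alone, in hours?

138/5 hours

Combined rate is 1/23 per hour.
Known contribution: 1/138 per hour.
So Wren's rate is 1/23 − 1/138 = 5/138, meaning 138/5 hours alone.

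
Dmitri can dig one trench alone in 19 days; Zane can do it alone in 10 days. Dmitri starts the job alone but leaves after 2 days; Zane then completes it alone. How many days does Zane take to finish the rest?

In 2 days Dmitri does 2/19 of the job, leaving 17/19.
Zane works at 1/10 per day, so finishing takes 17/19 ÷ 1/10 = 170/19 days.

170/19 days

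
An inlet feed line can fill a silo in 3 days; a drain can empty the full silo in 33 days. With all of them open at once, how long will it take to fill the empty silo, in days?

33/10 days

Net rate = 1/3 − 1/33 = (11 − 1)/33 = 10/33 per day.
Filling time = 1 ÷ (10/33) = 33/10 days.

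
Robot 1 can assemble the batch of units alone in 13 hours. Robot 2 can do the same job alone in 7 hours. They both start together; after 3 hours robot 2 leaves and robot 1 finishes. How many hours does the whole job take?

52/7 hours

In the first 3 hours the combined rate is 20/91, so 60/91 of the job is done, leaving 31/91.
After robot 2 leaves the rate is 1/13 per hour; the remaining 31/91 takes 31/7 hours.
Total = 3 + 31/7 = 52/7 hours.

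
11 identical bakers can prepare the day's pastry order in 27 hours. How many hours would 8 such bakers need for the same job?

Total work is 11·27 = 297 baker-hours.
With 8 bakers: 297/8 hours.

297/8 hours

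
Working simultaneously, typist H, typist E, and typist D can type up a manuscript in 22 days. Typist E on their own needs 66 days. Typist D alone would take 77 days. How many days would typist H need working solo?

231/4 days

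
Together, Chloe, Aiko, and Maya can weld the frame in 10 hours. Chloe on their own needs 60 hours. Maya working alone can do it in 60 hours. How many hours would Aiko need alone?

15 hours

Combined rate is 1/10 per hour.
Known contribution: 1/60 + 1/60 = (1 + 1)/60 = 2/60 = 1/30 per hour.
So Aiko's rate is 1/10 − 1/30 = 1/15, meaning 15 hours alone.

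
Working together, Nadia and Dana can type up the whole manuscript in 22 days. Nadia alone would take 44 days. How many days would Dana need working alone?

Combined rate is 1/22 per day.
Known contribution: 1/44 per day.
So Dana's rate is 1/22 − 1/44 = 1/44, meaning 44 days alone.

44 days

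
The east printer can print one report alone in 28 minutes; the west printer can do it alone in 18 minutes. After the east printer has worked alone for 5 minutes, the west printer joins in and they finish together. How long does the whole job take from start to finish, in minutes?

In 5 minutes the east printer does 5/28 of the job, leaving 23/28.
The east printer and the west printer together work at 23/252 per minute, so finishing takes 23/28 ÷ 23/252 = 9 minutes.
Total time = 5 + 9 = 14 minutes.

14 minutes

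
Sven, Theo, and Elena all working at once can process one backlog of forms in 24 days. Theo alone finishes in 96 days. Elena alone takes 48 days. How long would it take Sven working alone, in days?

96 days

Combined rate is 1/24 per day.
Known contribution: 1/96 + 1/48 = (1 + 2)/96 = 3/96 = 1/32 per day.
So Sven's rate is 1/24 − 1/32 = 1/96, meaning 96 days alone.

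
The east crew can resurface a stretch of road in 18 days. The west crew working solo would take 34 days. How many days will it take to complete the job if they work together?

Combined rate: 1/18 + 1/34 = (17 + 9)/306 = 26/306 = 13/153 per day.
Time = 1 ÷ (13/153) = 153/13 days.

153/13 days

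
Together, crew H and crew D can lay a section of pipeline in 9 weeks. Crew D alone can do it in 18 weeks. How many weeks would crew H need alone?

18 weeks

Combined rate is 1/9 per week.
Known contribution: 1/18 per week.
So crew H's rate is 1/9 − 1/18 = 1/18, meaning 18 weeks alone.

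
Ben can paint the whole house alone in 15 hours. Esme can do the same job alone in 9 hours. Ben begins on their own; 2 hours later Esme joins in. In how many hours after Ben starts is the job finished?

55/8 hours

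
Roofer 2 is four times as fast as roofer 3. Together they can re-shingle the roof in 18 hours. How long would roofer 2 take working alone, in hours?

45/2 hours

Let roofer 3's rate be r; then roofer 2's rate is 4r, so together (4 + 1)r = 5r = 1/18.
Thus r = 1/90 per hour.
Roofer 3 alone: 90 hours; roofer 2 alone: 45/2 hours.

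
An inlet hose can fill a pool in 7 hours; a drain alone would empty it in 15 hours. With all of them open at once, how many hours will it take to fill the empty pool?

105/8 hours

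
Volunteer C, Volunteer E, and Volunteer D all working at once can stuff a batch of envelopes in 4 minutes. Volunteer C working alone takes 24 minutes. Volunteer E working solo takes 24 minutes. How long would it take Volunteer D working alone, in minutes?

Combined rate is 1/4 per minute.
Known contribution: 1/24 + 1/24 = (1 + 1)/24 = 2/24 = 1/12 per minute.
So Volunteer D's rate is 1/4 − 1/12 = 1/6, meaning 6 minutes alone.

6 minutes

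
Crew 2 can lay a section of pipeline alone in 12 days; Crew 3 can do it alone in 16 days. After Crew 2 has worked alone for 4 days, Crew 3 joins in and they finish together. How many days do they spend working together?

32/7 days

In 4 days Crew 2 does 4/12 = 1/3 of the job, leaving 2/3.
Crew 2 and Crew 3 together work at 7/48 per day, so finishing takes 2/3 ÷ 7/48 = 32/7 days.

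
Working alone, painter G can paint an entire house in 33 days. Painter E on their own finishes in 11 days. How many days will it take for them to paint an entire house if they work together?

Combined rate: 1/33 + 1/11 = (1 + 3)/33 = 4/33 per day.
Time = 1 ÷ (4/33) = 33/4 days.

33/4 days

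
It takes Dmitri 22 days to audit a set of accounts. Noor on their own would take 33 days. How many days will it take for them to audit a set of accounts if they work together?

Combined rate: 1/22 + 1/33 = (3 + 2)/66 = 5/66 per day.
Time = 1 ÷ (5/66) = 66/5 days.

66/5 days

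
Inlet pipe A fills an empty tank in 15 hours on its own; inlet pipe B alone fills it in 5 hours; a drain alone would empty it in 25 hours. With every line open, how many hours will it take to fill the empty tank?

75/17 hours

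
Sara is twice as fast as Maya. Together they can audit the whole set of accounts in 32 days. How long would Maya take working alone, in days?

96 days

Let Maya's rate be r; then Sara's rate is 2r, so together (2 + 1)r = 3r = 1/32.
Thus r = 1/96 per day.
Maya alone: 96 days; Sara alone: 48 days.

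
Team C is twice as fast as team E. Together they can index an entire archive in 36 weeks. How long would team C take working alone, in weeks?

Let team E's rate be r; then team C's rate is 2r, so together (2 + 1)r = 3r = 1/36.
Thus r = 1/108 per week.
Team E alone: 108 weeks; team C alone: 54 weeks.

54 weeks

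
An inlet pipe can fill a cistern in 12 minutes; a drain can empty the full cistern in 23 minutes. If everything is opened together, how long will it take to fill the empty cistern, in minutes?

276/11 minutes

Net rate = 1/12 − 1/23 = (23 − 12)/276 = 11/276 per minute.
Filling time = 1 ÷ (11/276) = 276/11 minutes.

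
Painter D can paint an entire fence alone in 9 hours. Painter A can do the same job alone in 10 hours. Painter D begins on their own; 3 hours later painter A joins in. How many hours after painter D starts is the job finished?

In the first 3 hours painter D alone does 3/9 = 1/3 of the job, leaving 2/3.
Once everyone is working, combined rate: 1/9 + 1/10 = (10 + 9)/90 = 19/90 per hour.
Remaining 2/3 at 19/90 per hour takes 60/19 hours.
Total from the start = 3 + 60/19 = 117/19 hours.

117/19 hours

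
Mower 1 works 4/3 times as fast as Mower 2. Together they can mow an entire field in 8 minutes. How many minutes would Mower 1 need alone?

14 minutes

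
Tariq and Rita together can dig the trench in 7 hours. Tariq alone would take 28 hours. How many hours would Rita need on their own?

28/3 hours

Combined rate is 1/7 per hour.
Known contribution: 1/28 per hour.
So Rita's rate is 1/7 − 1/28 = 3/28, meaning 28/3 hours alone.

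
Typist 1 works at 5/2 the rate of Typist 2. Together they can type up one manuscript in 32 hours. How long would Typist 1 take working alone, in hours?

224/5 hours

Let Typist 2's rate be r; then Typist 1's rate is (5/2)r, so together (5/2 + 1)r = (7/2)r = 1/32.
Thus r = 1/112 per hour.
Typist 2 alone: 112 hours; Typist 1 alone: 224/5 hours.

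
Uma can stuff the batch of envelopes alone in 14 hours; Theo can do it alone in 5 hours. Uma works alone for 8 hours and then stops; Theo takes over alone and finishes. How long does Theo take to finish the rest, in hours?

15/7 hours

In 8 hours Uma does 8/14 = 4/7 of the job, leaving 3/7.
Theo works at 1/5 per hour, so finishing takes 3/7 ÷ 1/5 = 15/7 hours.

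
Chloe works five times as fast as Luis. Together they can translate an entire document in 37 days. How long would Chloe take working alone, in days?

222/5 days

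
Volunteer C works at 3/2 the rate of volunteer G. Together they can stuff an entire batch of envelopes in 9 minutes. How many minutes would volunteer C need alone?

Let volunteer G's rate be r; then volunteer C's rate is (3/2)r, so together (3/2 + 1)r = (5/2)r = 1/9.
Thus r = 2/45 per minute.
Volunteer G alone: 45/2 minutes; volunteer C alone: 15 minutes.

15 minutes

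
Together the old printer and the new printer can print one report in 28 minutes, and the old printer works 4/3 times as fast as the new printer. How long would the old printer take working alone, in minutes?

Let the new printer's rate be r; then the old printer's rate is (4/3)r, so together (4/3 + 1)r = (7/3)r = 1/28.
Thus r = 3/196 per minute.
The new printer alone: 196/3 minutes; the old printer alone: 49 minutes.

49 minutes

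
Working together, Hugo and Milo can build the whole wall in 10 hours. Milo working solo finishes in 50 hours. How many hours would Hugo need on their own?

Combined rate is 1/10 per hour.
Known contribution: 1/50 per hour.
So Hugo's rate is 1/10 − 1/50 = 2/25, meaning 25/2 hours alone.

25/2 hours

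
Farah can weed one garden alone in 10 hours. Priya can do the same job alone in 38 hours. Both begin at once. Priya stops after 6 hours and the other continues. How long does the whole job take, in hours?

In the first 6 hours the combined rate is 12/95, so 72/95 of the job is done, leaving 23/95.
After Priya leaves the rate is 1/10 per hour; the remaining 23/95 takes 46/19 hours.
Total = 6 + 46/19 = 160/19 hours.

160/19 hours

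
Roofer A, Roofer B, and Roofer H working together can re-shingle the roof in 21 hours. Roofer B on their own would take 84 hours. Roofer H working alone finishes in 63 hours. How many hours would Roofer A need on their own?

Combined rate is 1/21 per hour.
Known contribution: 1/84 + 1/63 = (3 + 4)/252 = 7/252 = 1/36 per hour.
So Roofer A's rate is 1/21 − 1/36 = 5/252, meaning 252/5 hours alone.

252/5 hours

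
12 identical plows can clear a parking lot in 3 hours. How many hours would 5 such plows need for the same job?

Total work is 12·3 = 36 plow-hours.
With 5 plows: 36/5 hours.

36/5 hours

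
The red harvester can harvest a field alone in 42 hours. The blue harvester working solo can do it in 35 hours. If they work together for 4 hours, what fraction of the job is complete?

Combined rate: 1/42 + 1/35 = (5 + 6)/210 = 11/210 per hour.
In 4 hours they complete 4·11/210 = 22/105 of the job.

22/105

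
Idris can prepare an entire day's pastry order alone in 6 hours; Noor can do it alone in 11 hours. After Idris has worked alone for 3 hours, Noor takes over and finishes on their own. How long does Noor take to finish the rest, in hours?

11/2 hours

In 3 hours Idris does 3/6 = 1/2 of the job, leaving 1/2.
Noor works at 1/11 per hour, so finishing takes 1/2 ÷ 1/11 = 11/2 hours.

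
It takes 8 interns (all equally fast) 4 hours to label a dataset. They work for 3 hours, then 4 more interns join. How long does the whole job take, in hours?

11/3 hours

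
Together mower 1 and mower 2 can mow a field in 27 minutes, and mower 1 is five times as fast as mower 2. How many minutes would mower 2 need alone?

Let mower 2's rate be r; then mower 1's rate is 5r, so together (5 + 1)r = 6r = 1/27.
Thus r = 1/162 per minute.
Mower 2 alone: 162 minutes; mower 1 alone: 162/5 minutes.

162 minutes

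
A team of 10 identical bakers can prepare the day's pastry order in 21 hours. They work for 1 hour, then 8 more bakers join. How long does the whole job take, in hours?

109/9 hours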